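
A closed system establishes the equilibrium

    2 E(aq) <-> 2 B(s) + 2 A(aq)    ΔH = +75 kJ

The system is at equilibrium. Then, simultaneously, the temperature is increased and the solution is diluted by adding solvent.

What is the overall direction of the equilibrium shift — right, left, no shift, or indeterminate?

The forward reaction is endothermic. Raising T favours the endothermic direction — shift to the right.
Dilution scales every aqueous concentration by the same factor. Δn_aq = 2 − 2 = 0, so Q is unchanged — no shift.
Only the nonzero effect(s) matter; the net shift is to the right.

right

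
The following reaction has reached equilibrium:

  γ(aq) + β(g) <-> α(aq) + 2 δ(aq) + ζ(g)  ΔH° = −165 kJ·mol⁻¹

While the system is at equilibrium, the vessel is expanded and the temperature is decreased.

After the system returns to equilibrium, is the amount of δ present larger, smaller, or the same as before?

increases

Gas moles: reactants 1, products 1. Δn_gas = 0, so a volume change leaves Q equal to K — no shift from this change.
The forward reaction is exothermic. Lowering T favours the exothermic direction — shift to the right.
The net shift is to the right. δ is a product, so its amount increases.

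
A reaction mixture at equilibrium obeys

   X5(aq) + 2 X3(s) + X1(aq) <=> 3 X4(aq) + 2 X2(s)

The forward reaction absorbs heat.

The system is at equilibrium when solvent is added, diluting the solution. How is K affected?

unchanged

The equilibrium constant depends only on temperature. This perturbation may move the position of equilibrium, but since T is unchanged, K itself is unchanged.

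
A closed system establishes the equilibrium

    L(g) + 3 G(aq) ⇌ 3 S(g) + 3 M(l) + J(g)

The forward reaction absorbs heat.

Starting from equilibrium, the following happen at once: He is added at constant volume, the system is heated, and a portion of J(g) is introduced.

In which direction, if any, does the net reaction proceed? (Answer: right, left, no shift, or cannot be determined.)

At constant volume, adding an inert gas leaves every reacting species' partial pressure unchanged, so Q is unchanged — no shift from this change.
The forward reaction is endothermic. Raising T favours the endothermic direction — shift to the right.
Adding J (g), a product, drives the reaction to the left.
The individual effects push in opposite directions; without quantitative information the net direction cannot be determined.

cannot be determined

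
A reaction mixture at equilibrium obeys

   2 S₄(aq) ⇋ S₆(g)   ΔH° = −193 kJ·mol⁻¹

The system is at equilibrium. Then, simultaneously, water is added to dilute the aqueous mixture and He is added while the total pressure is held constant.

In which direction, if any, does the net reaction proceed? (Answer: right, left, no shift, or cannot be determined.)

Dilution lowers every aqueous concentration by the same factor. Δn_aq = 0 − 2 = -2, so the system shifts toward the side with more dissolved moles — to the left.
Adding inert gas at constant total pressure expands the volume and lowers every reacting partial pressure. With Δn_gas = 1 − 0 = +1, Q moves away from K toward the side with fewer gas moles, so the system shifts toward the side with more gas moles — to the right.
The individual effects push in opposite directions; without quantitative information the net direction cannot be determined.

cannot be determined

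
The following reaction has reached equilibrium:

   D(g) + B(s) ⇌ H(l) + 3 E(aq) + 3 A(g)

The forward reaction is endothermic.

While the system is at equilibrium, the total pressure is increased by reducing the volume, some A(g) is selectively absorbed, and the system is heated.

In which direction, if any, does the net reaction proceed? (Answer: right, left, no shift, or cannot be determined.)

cannot be determined

Gas moles: reactants 1, products 3 (Δn_gas = +2). Compression shifts the system toward the side with fewer moles of gas — to the left.
Removing A (g), a product, drives the reaction to the right.
The forward reaction is endothermic. Raising T favours the endothermic direction — shift to the right.
The individual effects push in opposite directions; without quantitative information the net direction cannot be determined.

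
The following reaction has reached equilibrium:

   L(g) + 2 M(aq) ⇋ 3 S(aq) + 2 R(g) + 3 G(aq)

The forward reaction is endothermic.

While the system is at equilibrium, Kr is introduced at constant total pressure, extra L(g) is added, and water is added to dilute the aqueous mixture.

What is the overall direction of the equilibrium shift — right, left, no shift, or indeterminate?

right

Adding inert gas at constant total pressure expands the volume and lowers every reacting partial pressure. With Δn_gas = 2 − 1 = +1, Q moves away from K toward the side with fewer gas moles, so the system shifts toward the side with more gas moles — to the right.
Adding L (g), a reactant, drives the reaction to the right.
Dilution lowers every aqueous concentration by the same factor. Δn_aq = 6 − 2 = +4, so the system shifts toward the side with more dissolved moles — to the right.
All effects act in the same direction — net shift to the right.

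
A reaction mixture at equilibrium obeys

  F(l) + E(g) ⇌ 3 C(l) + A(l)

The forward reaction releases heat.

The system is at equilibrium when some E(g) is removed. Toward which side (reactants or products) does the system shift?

Removing E (g), a reactant, drives the reaction to the left.

left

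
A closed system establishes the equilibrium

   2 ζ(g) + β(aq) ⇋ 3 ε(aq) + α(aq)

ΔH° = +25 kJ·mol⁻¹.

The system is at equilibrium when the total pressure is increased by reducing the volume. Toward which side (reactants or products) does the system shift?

right

Gas moles: reactants 2, products 0 (Δn_gas = -2). Compression shifts the system toward the side with fewer moles of gas — to the right.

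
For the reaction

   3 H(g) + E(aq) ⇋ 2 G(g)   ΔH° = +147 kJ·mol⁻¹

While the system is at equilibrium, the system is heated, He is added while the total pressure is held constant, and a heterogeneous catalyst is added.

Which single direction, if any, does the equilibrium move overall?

The forward reaction is endothermic. Raising T favours the endothermic direction — shift to the right.
Adding inert gas at constant total pressure expands the volume and lowers every reacting partial pressure. With Δn_gas = 2 − 3 = -1, Q moves away from K toward the side with fewer gas moles, so the system shifts toward the side with more gas moles — to the left.
A catalyst speeds both forward and reverse rates equally; it changes neither Q nor K — no shift from this change.
The individual effects push in opposite directions; without quantitative information the net direction cannot be determined.

cannot be determined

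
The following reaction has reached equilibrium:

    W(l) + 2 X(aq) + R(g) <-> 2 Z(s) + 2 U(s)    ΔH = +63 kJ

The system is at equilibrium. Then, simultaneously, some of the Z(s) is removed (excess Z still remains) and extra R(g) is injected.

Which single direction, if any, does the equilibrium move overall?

right

Z is a pure solid; its activity is 1 regardless of amount, so Q is unaffected — no shift from this change.
Adding R (g), a reactant, drives the reaction to the right.
Only the nonzero effect(s) matter; the net shift is to the right.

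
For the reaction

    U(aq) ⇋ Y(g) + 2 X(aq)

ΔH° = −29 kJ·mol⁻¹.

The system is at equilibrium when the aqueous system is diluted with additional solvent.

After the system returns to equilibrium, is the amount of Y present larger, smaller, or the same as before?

increases

Dilution lowers every aqueous concentration by the same factor. Δn_aq = 2 − 1 = +1, so the system shifts toward the side with more dissolved moles — to the right.
The net shift is to the right. Y is a product, so its amount increases.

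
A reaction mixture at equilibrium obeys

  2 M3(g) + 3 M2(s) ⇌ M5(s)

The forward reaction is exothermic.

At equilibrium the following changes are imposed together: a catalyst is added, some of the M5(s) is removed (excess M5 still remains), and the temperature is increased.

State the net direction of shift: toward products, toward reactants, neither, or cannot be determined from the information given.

left

A catalyst speeds both forward and reverse rates equally; it changes neither Q nor K — no shift from this change.
M5 is a pure solid; its activity is 1 regardless of amount, so Q is unaffected — no shift from this change.
The forward reaction is exothermic. Raising T favours the endothermic direction — shift to the left.
Only the nonzero effect(s) matter; the net shift is to the left.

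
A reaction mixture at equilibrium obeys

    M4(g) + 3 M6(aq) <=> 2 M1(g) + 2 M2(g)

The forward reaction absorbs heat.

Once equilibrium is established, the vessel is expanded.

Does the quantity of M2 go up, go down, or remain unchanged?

Gas moles: reactants 1, products 4 (Δn_gas = +3). Expansion shifts the system toward the side with more moles of gas — to the right.
The net shift is to the right. M2 is a product, so its amount increases.

increases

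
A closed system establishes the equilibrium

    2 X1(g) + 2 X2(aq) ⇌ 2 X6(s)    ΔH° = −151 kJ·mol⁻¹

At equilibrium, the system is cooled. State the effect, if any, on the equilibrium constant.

increases

K depends on temperature via the van 't Hoff relation. The forward reaction is exothermic, so lowering T increases K.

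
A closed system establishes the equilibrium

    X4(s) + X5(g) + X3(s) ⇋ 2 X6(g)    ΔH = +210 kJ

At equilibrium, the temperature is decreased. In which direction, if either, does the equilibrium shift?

left

The forward reaction is endothermic. Lowering T favours the exothermic direction — shift to the left.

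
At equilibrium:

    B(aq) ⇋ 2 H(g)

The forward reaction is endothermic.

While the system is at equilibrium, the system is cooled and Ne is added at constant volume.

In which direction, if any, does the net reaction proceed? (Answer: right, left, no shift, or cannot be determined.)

left

The forward reaction is endothermic. Lowering T favours the exothermic direction — shift to the left.
At constant volume, adding an inert gas leaves every reacting species' partial pressure unchanged, so Q is unchanged — no shift from this change.
Only the nonzero effect(s) matter; the net shift is to the left.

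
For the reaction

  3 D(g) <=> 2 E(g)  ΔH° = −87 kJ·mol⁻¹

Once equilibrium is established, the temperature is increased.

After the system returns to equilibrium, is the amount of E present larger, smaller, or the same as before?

The forward reaction is exothermic. Raising T favours the endothermic direction — shift to the left.
The net shift is to the left. E is a product, so its amount decreases.

decreases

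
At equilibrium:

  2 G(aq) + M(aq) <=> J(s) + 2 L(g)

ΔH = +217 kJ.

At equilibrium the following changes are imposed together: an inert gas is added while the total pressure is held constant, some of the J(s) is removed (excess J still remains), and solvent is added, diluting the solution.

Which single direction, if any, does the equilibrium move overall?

cannot be determined

Adding inert gas at constant total pressure expands the volume and lowers every reacting partial pressure. With Δn_gas = 2 − 0 = +2, Q moves away from K toward the side with fewer gas moles, so the system shifts toward the side with more gas moles — to the right.
J is a pure solid; its activity is 1 regardless of amount, so Q is unaffected — no shift from this change.
Dilution lowers every aqueous concentration by the same factor. Δn_aq = 0 − 3 = -3, so the system shifts toward the side with more dissolved moles — to the left.
The individual effects push in opposite directions; without quantitative information the net direction cannot be determined.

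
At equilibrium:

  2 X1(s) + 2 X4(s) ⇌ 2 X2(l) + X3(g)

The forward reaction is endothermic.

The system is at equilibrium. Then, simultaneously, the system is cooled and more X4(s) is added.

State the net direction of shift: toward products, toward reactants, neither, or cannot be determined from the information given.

left

The forward reaction is endothermic. Lowering T favours the exothermic direction — shift to the left.
X4 is a pure solid; its activity is 1 regardless of amount, so Q is unaffected — no shift from this change.
Only the nonzero effect(s) matter; the net shift is to the left.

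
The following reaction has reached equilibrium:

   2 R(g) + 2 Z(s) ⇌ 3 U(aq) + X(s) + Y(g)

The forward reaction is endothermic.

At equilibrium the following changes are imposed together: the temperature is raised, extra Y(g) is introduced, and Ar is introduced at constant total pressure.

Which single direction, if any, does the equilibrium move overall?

The forward reaction is endothermic. Raising T favours the endothermic direction — shift to the right.
Adding Y (g), a product, drives the reaction to the left.
Adding inert gas at constant total pressure expands the volume and lowers every reacting partial pressure. With Δn_gas = 1 − 2 = -1, Q moves away from K toward the side with fewer gas moles, so the system shifts toward the side with more gas moles — to the left.
The individual effects push in opposite directions; without quantitative information the net direction cannot be determined.

cannot be determined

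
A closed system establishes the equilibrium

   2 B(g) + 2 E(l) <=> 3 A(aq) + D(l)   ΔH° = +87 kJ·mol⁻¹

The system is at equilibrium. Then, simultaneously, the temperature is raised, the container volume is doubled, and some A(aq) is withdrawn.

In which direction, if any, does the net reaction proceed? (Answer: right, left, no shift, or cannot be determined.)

The forward reaction is endothermic. Raising T favours the endothermic direction — shift to the right.
Gas moles: reactants 2, products 0 (Δn_gas = -2). Expansion shifts the system toward the side with more moles of gas — to the left.
Removing A (aq), a product, drives the reaction to the right.
The individual effects push in opposite directions; without quantitative information the net direction cannot be determined.

cannot be determined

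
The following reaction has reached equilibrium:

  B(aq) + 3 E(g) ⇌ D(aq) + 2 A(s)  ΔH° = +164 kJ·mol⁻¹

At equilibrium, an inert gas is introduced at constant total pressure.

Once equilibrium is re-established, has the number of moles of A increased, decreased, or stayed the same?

Adding inert gas at constant total pressure expands the volume and lowers every reacting partial pressure. With Δn_gas = 0 − 3 = -3, Q moves away from K toward the side with fewer gas moles, so the system shifts toward the side with more gas moles — to the left.
The net shift is to the left. A is a product, so its amount decreases.

decreases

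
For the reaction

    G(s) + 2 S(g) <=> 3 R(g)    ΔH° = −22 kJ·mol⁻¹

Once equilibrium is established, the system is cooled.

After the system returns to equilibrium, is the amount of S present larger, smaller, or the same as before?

The forward reaction is exothermic. Lowering T favours the exothermic direction — shift to the right.
The net shift is to the right. S is a reactant, so its amount decreases.

decreases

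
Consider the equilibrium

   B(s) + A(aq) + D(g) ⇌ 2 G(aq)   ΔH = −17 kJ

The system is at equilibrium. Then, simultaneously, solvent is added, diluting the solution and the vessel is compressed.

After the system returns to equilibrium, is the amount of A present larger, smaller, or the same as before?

decreases

Dilution lowers every aqueous concentration by the same factor. Δn_aq = 2 − 1 = +1, so the system shifts toward the side with more dissolved moles — to the right.
Gas moles: reactants 1, products 0 (Δn_gas = -1). Compression shifts the system toward the side with fewer moles of gas — to the right.
The net shift is to the right. A is a reactant, so its amount decreases.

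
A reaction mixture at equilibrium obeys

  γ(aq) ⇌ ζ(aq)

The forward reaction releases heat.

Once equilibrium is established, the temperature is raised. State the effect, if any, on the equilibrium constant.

K depends on temperature via the van 't Hoff relation. The forward reaction is exothermic, so raising T decreases K.

decreases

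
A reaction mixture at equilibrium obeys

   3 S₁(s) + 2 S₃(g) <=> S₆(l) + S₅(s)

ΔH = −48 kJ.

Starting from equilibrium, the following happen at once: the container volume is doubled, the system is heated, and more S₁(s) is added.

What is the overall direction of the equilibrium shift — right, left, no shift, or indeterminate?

Gas moles: reactants 2, products 0 (Δn_gas = -2). Expansion shifts the system toward the side with more moles of gas — to the left.
The forward reaction is exothermic. Raising T favours the endothermic direction — shift to the left.
S₁ is a pure solid; its activity is 1 regardless of amount, so Q is unaffected — no shift from this change.
Only the nonzero effect(s) matter; the net shift is to the left.

left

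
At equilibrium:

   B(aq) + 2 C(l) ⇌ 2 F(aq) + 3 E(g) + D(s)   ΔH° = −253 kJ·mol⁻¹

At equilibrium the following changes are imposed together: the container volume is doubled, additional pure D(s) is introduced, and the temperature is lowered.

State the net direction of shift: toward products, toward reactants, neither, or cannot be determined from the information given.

Gas moles: reactants 0, products 3 (Δn_gas = +3). Expansion shifts the system toward the side with more moles of gas — to the right.
D is a pure solid; its activity is 1 regardless of amount, so Q is unaffected — no shift from this change.
The forward reaction is exothermic. Lowering T favours the exothermic direction — shift to the right.
Only the nonzero effect(s) matter; the net shift is to the right.

right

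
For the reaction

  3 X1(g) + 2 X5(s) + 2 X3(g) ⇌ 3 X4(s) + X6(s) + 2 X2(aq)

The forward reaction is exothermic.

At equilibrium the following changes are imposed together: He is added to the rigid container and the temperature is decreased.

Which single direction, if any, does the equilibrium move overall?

right

At constant volume, adding an inert gas leaves every reacting species' partial pressure unchanged, so Q is unchanged — no shift from this change.
The forward reaction is exothermic. Lowering T favours the exothermic direction — shift to the right.
Only the nonzero effect(s) matter; the net shift is to the right.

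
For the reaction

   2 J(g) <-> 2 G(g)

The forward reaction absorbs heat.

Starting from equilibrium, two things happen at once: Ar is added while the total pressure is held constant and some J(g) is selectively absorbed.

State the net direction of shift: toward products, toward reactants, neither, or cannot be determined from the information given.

Adding inert gas at constant total pressure expands the volume, scaling every reacting partial pressure by the same factor. Δn_gas = 2 − 2 = 0, so Q is unchanged — no shift.
Removing J (g), a reactant, drives the reaction to the left.
Only the nonzero effect(s) matter; the net shift is to the left.

left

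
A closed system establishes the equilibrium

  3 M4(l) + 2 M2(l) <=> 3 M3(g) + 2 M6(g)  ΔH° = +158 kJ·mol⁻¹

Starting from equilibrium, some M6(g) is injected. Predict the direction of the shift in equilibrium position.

left

Adding M6 (g), a product, drives the reaction to the left.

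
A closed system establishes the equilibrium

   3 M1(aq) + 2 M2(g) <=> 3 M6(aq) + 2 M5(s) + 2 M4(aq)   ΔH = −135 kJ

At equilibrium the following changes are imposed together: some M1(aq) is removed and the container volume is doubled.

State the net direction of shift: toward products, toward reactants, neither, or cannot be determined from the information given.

Removing M1 (aq), a reactant, drives the reaction to the left.
Gas moles: reactants 2, products 0 (Δn_gas = -2). Expansion shifts the system toward the side with more moles of gas — to the left.
All effects act in the same direction — net shift to the left.

left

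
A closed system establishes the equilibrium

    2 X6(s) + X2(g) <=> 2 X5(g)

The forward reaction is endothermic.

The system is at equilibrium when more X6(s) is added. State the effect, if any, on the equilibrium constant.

The equilibrium constant depends only on temperature. This perturbation changes neither the position of equilibrium nor K.

unchanged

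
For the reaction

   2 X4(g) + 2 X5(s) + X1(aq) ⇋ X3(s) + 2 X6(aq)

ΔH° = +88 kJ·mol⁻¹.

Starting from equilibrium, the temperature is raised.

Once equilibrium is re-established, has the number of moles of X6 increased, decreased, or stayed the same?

The forward reaction is endothermic. Raising T favours the endothermic direction — shift to the right.
The net shift is to the right. X6 is a product, so its amount increases.

increases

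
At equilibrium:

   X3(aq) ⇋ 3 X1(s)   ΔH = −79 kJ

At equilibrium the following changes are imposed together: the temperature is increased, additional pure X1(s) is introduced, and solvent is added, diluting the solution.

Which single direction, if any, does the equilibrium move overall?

The forward reaction is exothermic. Raising T favours the endothermic direction — shift to the left.
X1 is a pure solid; its activity is 1 regardless of amount, so Q is unaffected — no shift from this change.
Dilution lowers every aqueous concentration by the same factor. Δn_aq = 0 − 1 = -1, so the system shifts toward the side with more dissolved moles — to the left.
Only the nonzero effect(s) matter; the net shift is to the left.

left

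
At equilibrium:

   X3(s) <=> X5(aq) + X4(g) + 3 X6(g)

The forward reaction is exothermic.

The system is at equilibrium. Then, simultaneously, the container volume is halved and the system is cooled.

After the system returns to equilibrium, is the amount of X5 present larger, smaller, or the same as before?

Gas moles: reactants 0, products 4 (Δn_gas = +4). Compression shifts the system toward the side with fewer moles of gas — to the left.
The forward reaction is exothermic. Lowering T favours the exothermic direction — shift to the right.
The two effects oppose each other, so the net shift — and hence the change in X5 — cannot be determined from the given information.

cannot be determined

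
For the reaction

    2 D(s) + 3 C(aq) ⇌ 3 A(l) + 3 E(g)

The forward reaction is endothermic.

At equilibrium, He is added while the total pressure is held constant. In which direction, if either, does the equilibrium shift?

right

Adding inert gas at constant total pressure expands the volume and lowers every reacting partial pressure. With Δn_gas = 3 − 0 = +3, Q moves away from K toward the side with fewer gas moles, so the system shifts toward the side with more gas moles — to the right.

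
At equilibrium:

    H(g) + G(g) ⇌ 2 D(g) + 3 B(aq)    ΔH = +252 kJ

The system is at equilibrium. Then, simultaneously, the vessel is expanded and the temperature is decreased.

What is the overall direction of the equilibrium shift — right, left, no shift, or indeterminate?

Gas moles: reactants 2, products 2. Δn_gas = 0, so a volume change leaves Q equal to K — no shift from this change.
The forward reaction is endothermic. Lowering T favours the exothermic direction — shift to the left.
Only the nonzero effect(s) matter; the net shift is to the left.

left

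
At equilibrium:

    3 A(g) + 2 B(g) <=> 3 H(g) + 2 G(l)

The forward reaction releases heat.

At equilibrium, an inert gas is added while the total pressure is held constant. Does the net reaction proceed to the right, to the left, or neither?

left

Adding inert gas at constant total pressure expands the volume and lowers every reacting partial pressure. With Δn_gas = 3 − 5 = -2, Q moves away from K toward the side with fewer gas moles, so the system shifts toward the side with more gas moles — to the left.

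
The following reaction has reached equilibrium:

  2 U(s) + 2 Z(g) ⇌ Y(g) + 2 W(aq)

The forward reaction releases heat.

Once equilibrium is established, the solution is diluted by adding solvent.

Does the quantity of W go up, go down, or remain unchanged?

Dilution lowers every aqueous concentration by the same factor. Δn_aq = 2 − 0 = +2, so the system shifts toward the side with more dissolved moles — to the right.
The net shift is to the right. W is a product, so its amount increases.

increases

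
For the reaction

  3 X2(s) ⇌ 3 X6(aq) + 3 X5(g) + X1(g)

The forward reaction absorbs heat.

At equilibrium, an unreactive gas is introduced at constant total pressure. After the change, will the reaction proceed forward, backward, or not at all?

Adding inert gas at constant total pressure expands the volume and lowers every reacting partial pressure. With Δn_gas = 4 − 0 = +4, Q moves away from K toward the side with fewer gas moles, so the system shifts toward the side with more gas moles — to the right.

right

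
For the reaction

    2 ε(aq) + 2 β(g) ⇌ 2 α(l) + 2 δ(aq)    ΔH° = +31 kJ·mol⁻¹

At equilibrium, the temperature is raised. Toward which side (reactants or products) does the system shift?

The forward reaction is endothermic. Raising T favours the endothermic direction — shift to the right.

right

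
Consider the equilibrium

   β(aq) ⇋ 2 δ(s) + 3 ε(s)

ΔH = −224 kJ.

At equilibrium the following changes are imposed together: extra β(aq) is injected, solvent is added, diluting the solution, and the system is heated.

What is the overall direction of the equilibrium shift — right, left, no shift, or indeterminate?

Adding β (aq), a reactant, drives the reaction to the right.
Dilution lowers every aqueous concentration by the same factor. Δn_aq = 0 − 1 = -1, so the system shifts toward the side with more dissolved moles — to the left.
The forward reaction is exothermic. Raising T favours the endothermic direction — shift to the left.
The individual effects push in opposite directions; without quantitative information the net direction cannot be determined.

cannot be determined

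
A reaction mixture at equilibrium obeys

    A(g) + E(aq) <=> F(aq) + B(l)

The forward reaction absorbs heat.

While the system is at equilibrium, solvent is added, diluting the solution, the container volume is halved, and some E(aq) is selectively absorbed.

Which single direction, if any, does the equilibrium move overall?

Dilution scales every aqueous concentration by the same factor. Δn_aq = 1 − 1 = 0, so Q is unchanged — no shift.
Gas moles: reactants 1, products 0 (Δn_gas = -1). Compression shifts the system toward the side with fewer moles of gas — to the right.
Removing E (aq), a reactant, drives the reaction to the left.
The individual effects push in opposite directions; without quantitative information the net direction cannot be determined.

cannot be determined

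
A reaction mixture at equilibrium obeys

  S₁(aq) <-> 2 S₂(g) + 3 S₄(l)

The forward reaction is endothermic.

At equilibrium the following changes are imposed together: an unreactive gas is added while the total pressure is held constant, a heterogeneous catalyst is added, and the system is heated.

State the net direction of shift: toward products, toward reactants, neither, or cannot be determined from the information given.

right

Adding inert gas at constant total pressure expands the volume and lowers every reacting partial pressure. With Δn_gas = 2 − 0 = +2, Q moves away from K toward the side with fewer gas moles, so the system shifts toward the side with more gas moles — to the right.
A catalyst speeds both forward and reverse rates equally; it changes neither Q nor K — no shift from this change.
The forward reaction is endothermic. Raising T favours the endothermic direction — shift to the right.
Only the nonzero effect(s) matter; the net shift is to the right.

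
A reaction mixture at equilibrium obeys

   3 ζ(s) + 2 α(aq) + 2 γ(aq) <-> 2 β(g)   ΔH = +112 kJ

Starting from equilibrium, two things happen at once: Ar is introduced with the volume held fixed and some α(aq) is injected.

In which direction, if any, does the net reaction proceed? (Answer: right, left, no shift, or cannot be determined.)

At constant volume, adding an inert gas leaves every reacting species' partial pressure unchanged, so Q is unchanged — no shift from this change.
Adding α (aq), a reactant, drives the reaction to the right.
Only the nonzero effect(s) matter; the net shift is to the right.

right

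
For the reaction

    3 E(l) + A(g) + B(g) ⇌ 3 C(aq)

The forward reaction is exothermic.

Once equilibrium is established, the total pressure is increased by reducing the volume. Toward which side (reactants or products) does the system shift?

right

Gas moles: reactants 2, products 0 (Δn_gas = -2). Compression shifts the system toward the side with fewer moles of gas — to the right.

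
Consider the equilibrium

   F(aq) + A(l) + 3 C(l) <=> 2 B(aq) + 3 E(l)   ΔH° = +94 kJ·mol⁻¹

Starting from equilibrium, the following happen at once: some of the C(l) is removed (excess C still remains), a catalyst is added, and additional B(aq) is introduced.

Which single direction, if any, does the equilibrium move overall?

left

C is a pure liquid; its activity is 1 regardless of amount, so Q is unaffected — no shift from this change.
A catalyst speeds both forward and reverse rates equally; it changes neither Q nor K — no shift from this change.
Adding B (aq), a product, drives the reaction to the left.
Only the nonzero effect(s) matter; the net shift is to the left.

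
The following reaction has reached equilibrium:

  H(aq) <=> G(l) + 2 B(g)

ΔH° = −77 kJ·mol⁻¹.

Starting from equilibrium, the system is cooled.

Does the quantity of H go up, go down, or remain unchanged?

decreases

The forward reaction is exothermic. Lowering T favours the exothermic direction — shift to the right.
The net shift is to the right. H is a reactant, so its amount decreases.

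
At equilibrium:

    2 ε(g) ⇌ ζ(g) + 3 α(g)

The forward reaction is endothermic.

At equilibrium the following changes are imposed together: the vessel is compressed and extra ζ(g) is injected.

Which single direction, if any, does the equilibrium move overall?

left

Gas moles: reactants 2, products 4 (Δn_gas = +2). Compression shifts the system toward the side with fewer moles of gas — to the left.
Adding ζ (g), a product, drives the reaction to the left.
All effects act in the same direction — net shift to the left.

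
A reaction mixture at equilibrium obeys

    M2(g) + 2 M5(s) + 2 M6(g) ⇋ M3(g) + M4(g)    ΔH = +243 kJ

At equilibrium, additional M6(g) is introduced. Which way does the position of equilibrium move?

right

Adding M6 (g), a reactant, drives the reaction to the right.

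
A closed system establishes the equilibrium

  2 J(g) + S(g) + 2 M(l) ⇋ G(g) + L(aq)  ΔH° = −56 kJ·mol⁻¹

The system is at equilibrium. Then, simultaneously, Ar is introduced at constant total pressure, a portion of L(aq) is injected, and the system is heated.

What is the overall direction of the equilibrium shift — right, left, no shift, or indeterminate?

Adding inert gas at constant total pressure expands the volume and lowers every reacting partial pressure. With Δn_gas = 1 − 3 = -2, Q moves away from K toward the side with fewer gas moles, so the system shifts toward the side with more gas moles — to the left.
Adding L (aq), a product, drives the reaction to the left.
The forward reaction is exothermic. Raising T favours the endothermic direction — shift to the left.
All effects act in the same direction — net shift to the left.

left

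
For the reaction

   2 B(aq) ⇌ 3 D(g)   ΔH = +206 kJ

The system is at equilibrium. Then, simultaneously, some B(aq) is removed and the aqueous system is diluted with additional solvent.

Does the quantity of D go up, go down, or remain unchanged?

decreases

Removing B (aq), a reactant, drives the reaction to the left.
Dilution lowers every aqueous concentration by the same factor. Δn_aq = 0 − 2 = -2, so the system shifts toward the side with more dissolved moles — to the left.
The net shift is to the left. D is a product, so its amount decreases.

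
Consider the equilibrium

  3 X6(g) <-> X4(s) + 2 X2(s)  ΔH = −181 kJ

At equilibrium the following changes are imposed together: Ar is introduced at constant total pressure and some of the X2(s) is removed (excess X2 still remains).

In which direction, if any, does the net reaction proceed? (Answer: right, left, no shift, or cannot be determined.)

left

Adding inert gas at constant total pressure expands the volume and lowers every reacting partial pressure. With Δn_gas = 0 − 3 = -3, Q moves away from K toward the side with fewer gas moles, so the system shifts toward the side with more gas moles — to the left.
X2 is a pure solid; its activity is 1 regardless of amount, so Q is unaffected — no shift from this change.
Only the nonzero effect(s) matter; the net shift is to the left.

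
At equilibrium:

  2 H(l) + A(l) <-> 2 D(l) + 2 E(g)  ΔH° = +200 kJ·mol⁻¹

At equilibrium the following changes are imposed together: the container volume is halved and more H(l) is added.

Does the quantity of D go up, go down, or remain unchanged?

Gas moles: reactants 0, products 2 (Δn_gas = +2). Compression shifts the system toward the side with fewer moles of gas — to the left.
H is a pure liquid; its activity is 1 regardless of amount, so Q is unaffected — no shift from this change.
The net shift is to the left. D is a product, so its amount decreases.

decreases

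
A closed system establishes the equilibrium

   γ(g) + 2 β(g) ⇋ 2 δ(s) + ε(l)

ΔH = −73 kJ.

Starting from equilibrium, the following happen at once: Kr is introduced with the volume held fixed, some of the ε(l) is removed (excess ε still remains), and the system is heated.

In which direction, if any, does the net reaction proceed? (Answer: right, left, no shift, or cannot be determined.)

At constant volume, adding an inert gas leaves every reacting species' partial pressure unchanged, so Q is unchanged — no shift from this change.
ε is a pure liquid; its activity is 1 regardless of amount, so Q is unaffected — no shift from this change.
The forward reaction is exothermic. Raising T favours the endothermic direction — shift to the left.
Only the nonzero effect(s) matter; the net shift is to the left.

left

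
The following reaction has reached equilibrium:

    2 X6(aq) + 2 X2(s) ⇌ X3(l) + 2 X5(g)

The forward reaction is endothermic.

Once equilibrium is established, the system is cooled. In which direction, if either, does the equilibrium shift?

left

The forward reaction is endothermic. Lowering T favours the exothermic direction — shift to the left.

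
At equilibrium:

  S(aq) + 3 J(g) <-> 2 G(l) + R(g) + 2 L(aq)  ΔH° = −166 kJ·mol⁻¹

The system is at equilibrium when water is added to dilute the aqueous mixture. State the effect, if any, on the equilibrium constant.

unchanged

The equilibrium constant depends only on temperature. This perturbation may move the position of equilibrium, but since T is unchanged, K itself is unchanged.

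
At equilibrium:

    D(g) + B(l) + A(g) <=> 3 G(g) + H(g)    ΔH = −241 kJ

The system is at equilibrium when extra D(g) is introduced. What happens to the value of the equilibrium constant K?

unchanged

The equilibrium constant depends only on temperature. This perturbation may move the position of equilibrium, but since T is unchanged, K itself is unchanged.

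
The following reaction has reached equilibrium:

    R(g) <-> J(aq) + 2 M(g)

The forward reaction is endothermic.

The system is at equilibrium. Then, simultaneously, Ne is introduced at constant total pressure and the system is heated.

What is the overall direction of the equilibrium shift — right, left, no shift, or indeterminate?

Adding inert gas at constant total pressure expands the volume and lowers every reacting partial pressure. With Δn_gas = 2 − 1 = +1, Q moves away from K toward the side with fewer gas moles, so the system shifts toward the side with more gas moles — to the right.
The forward reaction is endothermic. Raising T favours the endothermic direction — shift to the right.
All effects act in the same direction — net shift to the right.

right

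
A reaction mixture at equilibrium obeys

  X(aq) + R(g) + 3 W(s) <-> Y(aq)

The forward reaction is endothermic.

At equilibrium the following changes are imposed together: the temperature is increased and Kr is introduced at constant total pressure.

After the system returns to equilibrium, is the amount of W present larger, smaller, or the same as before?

The forward reaction is endothermic. Raising T favours the endothermic direction — shift to the right.
Adding inert gas at constant total pressure expands the volume and lowers every reacting partial pressure. With Δn_gas = 0 − 1 = -1, Q moves away from K toward the side with fewer gas moles, so the system shifts toward the side with more gas moles — to the left.
The two effects oppose each other, so the net shift — and hence the change in W — cannot be determined from the given information.

cannot be determined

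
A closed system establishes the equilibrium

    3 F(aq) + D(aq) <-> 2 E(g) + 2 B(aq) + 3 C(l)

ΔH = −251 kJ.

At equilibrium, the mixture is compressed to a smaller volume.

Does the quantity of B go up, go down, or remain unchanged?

decreases

Gas moles: reactants 0, products 2 (Δn_gas = +2). Compression shifts the system toward the side with fewer moles of gas — to the left.
The net shift is to the left. B is a product, so its amount decreases.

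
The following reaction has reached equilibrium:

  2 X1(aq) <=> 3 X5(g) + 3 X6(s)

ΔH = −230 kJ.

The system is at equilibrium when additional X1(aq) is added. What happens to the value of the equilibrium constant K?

The equilibrium constant depends only on temperature. This perturbation may move the position of equilibrium, but since T is unchanged, K itself is unchanged.

unchanged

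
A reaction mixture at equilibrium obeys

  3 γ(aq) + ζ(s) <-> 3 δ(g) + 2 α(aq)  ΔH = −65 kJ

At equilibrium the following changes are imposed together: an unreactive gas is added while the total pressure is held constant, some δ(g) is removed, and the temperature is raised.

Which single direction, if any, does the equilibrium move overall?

Adding inert gas at constant total pressure expands the volume and lowers every reacting partial pressure. With Δn_gas = 3 − 0 = +3, Q moves away from K toward the side with fewer gas moles, so the system shifts toward the side with more gas moles — to the right.
Removing δ (g), a product, drives the reaction to the right.
The forward reaction is exothermic. Raising T favours the endothermic direction — shift to the left.
The individual effects push in opposite directions; without quantitative information the net direction cannot be determined.

cannot be determined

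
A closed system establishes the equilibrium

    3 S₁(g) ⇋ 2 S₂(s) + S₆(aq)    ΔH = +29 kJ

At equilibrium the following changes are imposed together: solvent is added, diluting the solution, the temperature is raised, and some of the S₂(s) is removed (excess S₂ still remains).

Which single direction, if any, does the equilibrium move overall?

right

Dilution lowers every aqueous concentration by the same factor. Δn_aq = 1 − 0 = +1, so the system shifts toward the side with more dissolved moles — to the right.
The forward reaction is endothermic. Raising T favours the endothermic direction — shift to the right.
S₂ is a pure solid; its activity is 1 regardless of amount, so Q is unaffected — no shift from this change.
Only the nonzero effect(s) matter; the net shift is to the right.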